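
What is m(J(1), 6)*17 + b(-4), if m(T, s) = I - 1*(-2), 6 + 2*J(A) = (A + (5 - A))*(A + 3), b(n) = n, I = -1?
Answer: 13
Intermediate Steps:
J(A) = 9/2 + 5*A/2 (J(A) = -3 + ((A + (5 - A))*(A + 3))/2 = -3 + (5*(3 + A))/2 = -3 + (15 + 5*A)/2 = -3 + (15/2 + 5*A/2) = 9/2 + 5*A/2)
m(T, s) = 1 (m(T, s) = -1 - 1*(-2) = -1 + 2 = 1)
m(J(1), 6)*17 + b(-4) = 1*17 - 4 = 17 - 4 = 13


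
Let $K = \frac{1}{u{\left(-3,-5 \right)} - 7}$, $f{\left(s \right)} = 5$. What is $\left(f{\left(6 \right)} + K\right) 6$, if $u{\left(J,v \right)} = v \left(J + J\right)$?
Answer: $\frac{696}{23} \approx 30.261$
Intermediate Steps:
$u{\left(J,v \right)} = 2 J v$ ($u{\left(J,v \right)} = v 2 J = 2 J v$)
$K = \frac{1}{23}$ ($K = \frac{1}{2 \left(-3\right) \left(-5\right) - 7} = \frac{1}{30 - 7} = \frac{1}{23} \approx 0.043478$)
$\left(f{\left(6 \right)} + K\right) 6 = \left(5 + \frac{1}{23}\right) 6 = \frac{116}{23} \cdot 6 = \frac{696}{23}$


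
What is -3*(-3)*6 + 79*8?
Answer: 686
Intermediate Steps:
-3*(-3)*6 + 79*8 = 9*6 + 632 = 54 + 632 = 686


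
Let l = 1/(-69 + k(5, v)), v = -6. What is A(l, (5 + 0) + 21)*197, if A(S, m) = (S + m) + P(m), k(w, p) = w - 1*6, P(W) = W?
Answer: 716883/70 ≈ 10241.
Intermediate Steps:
k(w, p) = -6 + w (k(w, p) = w - 6 = -6 + w)
l = -1/70 (l = 1/(-69 + (-6 + 5)) = 1/(-69 - 1) = 1/(-70) = -1/70 ≈ -0.014286)
A(S, m) = S + 2*m (A(S, m) = (S + m) + m = S + 2*m)
A(l, (5 + 0) + 21)*197 = (-1/70 + 2*((5 + 0) + 21))*197 = (-1/70 + 2*(5 + 21))*197 = (-1/70 + 2*26)*197 = (-1/70 + 52)*197 = (3639/70)*197 = 716883/70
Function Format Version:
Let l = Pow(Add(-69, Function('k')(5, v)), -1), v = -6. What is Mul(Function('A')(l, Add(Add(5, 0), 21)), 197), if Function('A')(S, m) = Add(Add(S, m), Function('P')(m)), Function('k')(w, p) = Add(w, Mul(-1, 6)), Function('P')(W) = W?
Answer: Rational(716883, 70) ≈ 10241.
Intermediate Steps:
Function('k')(w, p) = Add(-6, w) (Function('k')(w, p) = Add(w, -6) = Add(-6, w))
l = Rational(-1, 70) (l = Pow(Add(-69, Add(-6, 5)), -1) = Pow(Add(-69, -1), -1) = Pow(-70, -1) = Rational(-1, 70) ≈ -0.014286)
Function('A')(S, m) = Add(S, Mul(2, m)) (Function('A')(S, m) = Add(Add(S, m), m) = Add(S, Mul(2, m)))
Mul(Function('A')(l, Add(Add(5, 0), 21)), 197) = Mul(Add(Rational(-1, 70), Mul(2, Add(Add(5, 0), 21))), 197) = Mul(Add(Rational(-1, 70), Mul(2, Add(5, 21))), 197) = Mul(Add(Rational(-1, 70), Mul(2, 26)), 197) = Mul(Add(Rational(-1, 70), 52), 197) = Mul(Rational(3639, 70), 197) = Rational(716883, 70)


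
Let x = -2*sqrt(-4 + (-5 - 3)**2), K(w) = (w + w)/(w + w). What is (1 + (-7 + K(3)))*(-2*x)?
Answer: -40*sqrt(15) ≈ -154.92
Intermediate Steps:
K(w) = 1 (K(w) = (2*w)/((2*w)) = (2*w)*(1/(2*w)) = 1)
x = -4*sqrt(15) (x = -2*sqrt(-4 + (-8)**2) = -2*sqrt(-4 + 64) = -4*sqrt(15) ≈ -15.492)
(1 + (-7 + K(3)))*(-2*x) = (1 + (-7 + 1))*(-(-8)*sqrt(15)) = (1 - 6)*(8*sqrt(15)) = -40*sqrt(15)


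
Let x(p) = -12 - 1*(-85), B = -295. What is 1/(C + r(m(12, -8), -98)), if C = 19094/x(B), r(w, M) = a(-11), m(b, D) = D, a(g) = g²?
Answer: 73/27927 ≈ 0.0026140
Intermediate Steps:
r(w, M) = 121 (r(w, M) = (-11)² = 121)
x(p) = 73 (x(p) = -12 + 85 = 73)
C = 19094/73 ≈ 261.56
1/(C + r(m(12, -8), -98)) = 1/(19094/73 + 121) = 1/(27927/73) = 73/27927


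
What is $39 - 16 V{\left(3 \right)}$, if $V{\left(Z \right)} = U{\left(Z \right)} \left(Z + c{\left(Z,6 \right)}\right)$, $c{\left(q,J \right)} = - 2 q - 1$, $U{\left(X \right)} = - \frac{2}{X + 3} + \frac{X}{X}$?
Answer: $\frac{245}{3} \approx 81.667$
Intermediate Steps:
$U{\left(X \right)} = 1 - \frac{2}{3 + X}$ ($U{\left(X \right)} = - \frac{2}{3 + X} + 1 = 1 - \frac{2}{3 + X}$)
$c{\left(q,J \right)} = -1 - 2 q$
$V{\left(Z \right)} = \frac{\left(1 + Z\right) \left(-1 - Z\right)}{3 + Z}$ ($V{\left(Z \right)} = \frac{1 + Z}{3 + Z} \left(Z - \left(1 + 2 Z\right)\right) = \frac{1 + Z}{3 + Z} \left(-1 - Z\right) = \frac{\left(1 + Z\right) \left(-1 - Z\right)}{3 + Z}$)
$39 - 16 V{\left(3 \right)} = 39 - 16 \left(- \frac{\left(1 + 3\right)^{2}}{3 + 3}\right) = 39 - 16 \left(- \frac{4^{2}}{6}\right) = 39 - 16 \left(\left(-1\right) 16 \cdot \frac{1}{6}\right) = 39 - - \frac{128}{3} = 39 + \frac{128}{3} = \frac{245}{3}$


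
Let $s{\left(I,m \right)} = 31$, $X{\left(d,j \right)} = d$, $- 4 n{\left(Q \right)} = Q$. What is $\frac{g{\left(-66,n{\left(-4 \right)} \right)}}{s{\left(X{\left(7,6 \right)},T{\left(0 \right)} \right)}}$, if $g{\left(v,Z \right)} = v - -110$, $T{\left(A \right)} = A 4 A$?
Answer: $\frac{44}{31} \approx 1.4194$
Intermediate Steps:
$T{\left(A \right)} = 4 A^{2}$ ($T{\left(A \right)} = 4 A A = 4 A^{2}$)
$n{\left(Q \right)} = - \frac{Q}{4}$
$g{\left(v,Z \right)} = 110 + v$ ($g{\left(v,Z \right)} = v + 110 = 110 + v$)
$\frac{g{\left(-66,n{\left(-4 \right)} \right)}}{s{\left(X{\left(7,6 \right)},T{\left(0 \right)} \right)}} = \frac{110 - 66}{31} = 44 \cdot \frac{1}{31} = \frac{44}{31}$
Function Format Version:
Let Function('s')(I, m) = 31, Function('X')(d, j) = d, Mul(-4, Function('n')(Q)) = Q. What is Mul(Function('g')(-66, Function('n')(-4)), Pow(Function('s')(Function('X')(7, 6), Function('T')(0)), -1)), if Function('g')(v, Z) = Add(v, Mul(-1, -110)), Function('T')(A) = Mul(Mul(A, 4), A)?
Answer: Rational(44, 31) ≈ 1.4194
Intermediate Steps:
Function('T')(A) = Mul(4, Pow(A, 2)) (Function('T')(A) = Mul(Mul(4, A), A) = Mul(4, Pow(A, 2)))
Function('n')(Q) = Mul(Rational(-1, 4), Q)
Function('g')(v, Z) = Add(110, v) (Function('g')(v, Z) = Add(v, 110) = Add(110, v))
Mul(Function('g')(-66, Function('n')(-4)), Pow(Function('s')(Function('X')(7, 6), Function('T')(0)), -1)) = Mul(Add(110, -66), Pow(31, -1)) = Mul(44, Rational(1, 31)) = Rational(44, 31)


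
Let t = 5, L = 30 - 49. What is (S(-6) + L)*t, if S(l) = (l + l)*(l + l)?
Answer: 625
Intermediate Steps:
L = -19
S(l) = 4*l**2 (S(l) = (2*l)*(2*l) = 4*l**2)
(S(-6) + L)*t = (4*(-6)**2 - 19)*5 = (4*36 - 19)*5 = (144 - 19)*5 = 125*5 = 625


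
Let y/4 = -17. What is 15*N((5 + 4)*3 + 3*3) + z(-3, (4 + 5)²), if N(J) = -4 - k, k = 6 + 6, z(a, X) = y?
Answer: -308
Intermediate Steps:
y = -68 (y = 4*(-17) = -68)
z(a, X) = -68
k = 12
N(J) = -16 (N(J) = -4 - 1*12 = -4 - 12 = -16)
15*N((5 + 4)*3 + 3*3) + z(-3, (4 + 5)²) = 15*(-16) - 68 = -240 - 68 = -308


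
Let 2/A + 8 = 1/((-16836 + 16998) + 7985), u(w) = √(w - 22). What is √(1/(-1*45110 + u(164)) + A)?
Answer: √(-1916373151605 + 42478458*√142)/(13035*√(45110 - √142)) ≈ 0.50003*I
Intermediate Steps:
u(w) = √(-22 + w)
A = -16294/65175 (A = 2/(-8 + 1/((-16836 + 16998) + 7985)) = 2/(-8 + 1/(162 + 7985)) = 2/(-8 + 1/8147) = 2/(-65175/8147) = 2*(-8147/65175) = -16294/65175 ≈ -0.25000)
√(1/(-1*45110 + u(164)) + A) = √(1/(-1*45110 + √(-22 + 164)) - 16294/65175) = √(1/(-45110 + √142) - 16294/65175) = √(-16294/65175 + 1/(-45110 + √142))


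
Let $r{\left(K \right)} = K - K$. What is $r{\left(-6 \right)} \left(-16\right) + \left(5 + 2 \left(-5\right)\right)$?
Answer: $-5$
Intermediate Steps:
$r{\left(K \right)} = 0$
$r{\left(-6 \right)} \left(-16\right) + \left(5 + 2 \left(-5\right)\right) = 0 \left(-16\right) + \left(5 + 2 \left(-5\right)\right) = 0 + \left(5 - 10\right) = 0 - 5 = -5$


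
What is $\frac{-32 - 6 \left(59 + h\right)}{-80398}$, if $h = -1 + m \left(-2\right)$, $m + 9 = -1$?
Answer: $\frac{250}{40199} \approx 0.0062191$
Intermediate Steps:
$m = -10$ ($m = -9 - 1 = -10$)
$h = 19$ ($h = -1 - -20 = -1 + 20 = 19$)
$\frac{-32 - 6 \left(59 + h\right)}{-80398} = \frac{-32 - 6 \left(59 + 19\right)}{-80398} = \left(-32 - 468\right) \left(- \frac{1}{80398}\right) = \left(-500\right) \left(- \frac{1}{80398}\right) = \frac{250}{40199}$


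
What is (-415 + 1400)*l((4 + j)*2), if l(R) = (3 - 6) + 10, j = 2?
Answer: 6895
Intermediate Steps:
l(R) = 7 (l(R) = -3 + 10 = 7)
(-415 + 1400)*l((4 + j)*2) = (-415 + 1400)*7 = 985*7 = 6895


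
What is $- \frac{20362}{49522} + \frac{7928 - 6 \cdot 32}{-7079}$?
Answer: $- \frac{263622395}{175283119} \approx -1.504$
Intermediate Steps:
$- \frac{20362}{49522} + \frac{7928 - 6 \cdot 32}{-7079} = \left(-20362\right) \frac{1}{49522} + \left(7928 - 192\right) \left(- \frac{1}{7079}\right) = - \frac{10181}{24761} + \left(7928 - 192\right) \left(- \frac{1}{7079}\right) = - \frac{10181}{24761} + 7736 \left(- \frac{1}{7079}\right) = - \frac{10181}{24761} - \frac{7736}{7079} = - \frac{263622395}{175283119}$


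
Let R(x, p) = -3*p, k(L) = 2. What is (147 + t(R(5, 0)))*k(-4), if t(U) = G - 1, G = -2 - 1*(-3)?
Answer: 294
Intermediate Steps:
G = 1 (G = -2 + 3 = 1)
t(U) = 0 (t(U) = 1 - 1 = 0)
(147 + t(R(5, 0)))*k(-4) = (147 + 0)*2 = 147*2 = 294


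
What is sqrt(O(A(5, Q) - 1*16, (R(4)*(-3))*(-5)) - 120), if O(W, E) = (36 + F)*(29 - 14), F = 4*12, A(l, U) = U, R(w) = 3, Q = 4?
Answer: 2*sqrt(285) ≈ 33.764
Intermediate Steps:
F = 48
O(W, E) = 1260 (O(W, E) = (36 + 48)*(29 - 14) = 84*15 = 1260)
sqrt(O(A(5, Q) - 1*16, (R(4)*(-3))*(-5)) - 120) = sqrt(1260 - 120) = sqrt(1140) = 2*sqrt(285)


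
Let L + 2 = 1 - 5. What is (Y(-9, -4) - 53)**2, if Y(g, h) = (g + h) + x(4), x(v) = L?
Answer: 5184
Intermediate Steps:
L = -6 (L = -2 + (1 - 5) = -2 - 4 = -6)
x(v) = -6
Y(g, h) = -6 + g + h (Y(g, h) = (g + h) - 6 = -6 + g + h)
(Y(-9, -4) - 53)**2 = ((-6 - 9 - 4) - 53)**2 = (-19 - 53)**2 = (-72)**2 = 5184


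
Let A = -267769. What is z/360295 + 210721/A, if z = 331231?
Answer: 12771670944/96475831855 ≈ 0.13238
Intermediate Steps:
z/360295 + 210721/A = 331231/360295 + 210721/(-267769) = 331231*(1/360295) + 210721*(-1/267769) = 331231/360295 - 210721/267769 = 12771670944/96475831855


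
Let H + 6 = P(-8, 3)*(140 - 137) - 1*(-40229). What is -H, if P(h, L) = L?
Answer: -40232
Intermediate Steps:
H = 40232 (H = -6 + (3*(140 - 137) - 1*(-40229)) = -6 + (3*3 + 40229) = -6 + (9 + 40229) = -6 + 40238 = 40232)
-H = -1*40232 = -40232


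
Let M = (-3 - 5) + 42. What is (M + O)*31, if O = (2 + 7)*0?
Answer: 1054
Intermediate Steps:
M = 34 (M = -8 + 42 = 34)
O = 0 (O = 9*0 = 0)
(M + O)*31 = (34 + 0)*31 = 34*31 = 1054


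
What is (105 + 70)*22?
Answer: 3850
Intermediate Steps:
(105 + 70)*22 = 175*22 = 3850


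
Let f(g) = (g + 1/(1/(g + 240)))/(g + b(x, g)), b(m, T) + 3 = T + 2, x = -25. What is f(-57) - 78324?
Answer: -9007386/115 ≈ -78325.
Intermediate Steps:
b(m, T) = -1 + T (b(m, T) = -3 + (T + 2) = -3 + (2 + T) = -1 + T)
f(g) = (240 + 2*g)/(-1 + 2*g) (f(g) = (g + 1/(1/(g + 240)))/(g + (-1 + g)) = (g + 1/(1/(240 + g)))/(-1 + 2*g) = (g + (240 + g))/(-1 + 2*g) = (240 + 2*g)/(-1 + 2*g))
f(-57) - 78324 = 2*(120 - 57)/(-1 + 2*(-57)) - 78324 = 2*63/(-1 - 114) - 78324 = 2*63/(-115) - 78324 = 2*(-1/115)*63 - 78324 = -126/115 - 78324 = -9007386/115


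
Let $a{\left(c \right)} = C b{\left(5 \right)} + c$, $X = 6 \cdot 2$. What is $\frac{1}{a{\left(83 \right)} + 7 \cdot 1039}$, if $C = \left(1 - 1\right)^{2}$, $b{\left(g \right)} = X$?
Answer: $\frac{1}{7356} \approx 0.00013594$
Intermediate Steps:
$X = 12$
$b{\left(g \right)} = 12$
$C = 0$ ($C = 0^{2} = 0$)
$a{\left(c \right)} = c$ ($a{\left(c \right)} = 0 \cdot 12 + c = 0 + c = c$)
$\frac{1}{a{\left(83 \right)} + 7 \cdot 1039} = \frac{1}{83 + 7 \cdot 1039} = \frac{1}{83 + 7273} = \frac{1}{7356}$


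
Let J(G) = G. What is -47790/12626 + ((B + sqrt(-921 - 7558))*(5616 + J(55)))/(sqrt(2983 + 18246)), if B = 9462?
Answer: -405/107 + 5671*sqrt(21229)*(9462 + I*sqrt(8479))/21229 ≈ 3.6828e+5 + 3584.0*I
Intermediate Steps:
-47790/12626 + ((B + sqrt(-921 - 7558))*(5616 + J(55)))/(sqrt(2983 + 18246)) = -47790/12626 + ((9462 + sqrt(-921 - 7558))*(5616 + 55))/(sqrt(2983 + 18246)) = -47790*1/12626 + ((9462 + sqrt(-8479))*5671)/(sqrt(21229)) = -405/107 + ((9462 + I*sqrt(8479))*5671)*(sqrt(21229)/21229) = -405/107 + (53659002 + 5671*I*sqrt(8479))*(sqrt(21229)/21229) = -405/107 + sqrt(21229)*(53659002 + 5671*I*sqrt(8479))/21229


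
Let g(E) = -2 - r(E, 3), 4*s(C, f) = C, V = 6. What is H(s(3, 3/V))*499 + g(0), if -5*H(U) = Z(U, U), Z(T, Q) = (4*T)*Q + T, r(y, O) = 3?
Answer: -1522/5 ≈ -304.40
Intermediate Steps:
s(C, f) = C/4
g(E) = -5 (g(E) = -2 - 1*3 = -2 - 3 = -5)
Z(T, Q) = T + 4*Q*T (Z(T, Q) = 4*Q*T + T = T + 4*Q*T)
H(U) = -U*(1 + 4*U)/5
H(s(3, 3/V))*499 + g(0) = -(¼)*3*(1 + 4*((¼)*3))/5*499 - 5 = -⅕*¾*(1 + 4*(¾))*499 - 5 = -⅕*¾*(1 + 3)*499 - 5 = -⅕*¾*4*499 - 5 = -⅗*499 - 5 = -1497/5 - 5 = -1522/5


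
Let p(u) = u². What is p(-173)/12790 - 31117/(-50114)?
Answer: 474462084/160239515 ≈ 2.9610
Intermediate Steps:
p(-173)/12790 - 31117/(-50114) = (-173)²/12790 - 31117/(-50114) = 29929*(1/12790) - 31117*(-1/50114) = 29929/12790 + 31117/50114 = 474462084/160239515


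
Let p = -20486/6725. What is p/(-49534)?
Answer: 10243/166558075 ≈ 6.1498e-5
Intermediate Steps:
p = -20486/6725 (p = -20486*1/6725 = -20486/6725 ≈ -3.0462)
p/(-49534) = -20486/6725/(-49534) = -20486/6725*(-1/49534) = 10243/166558075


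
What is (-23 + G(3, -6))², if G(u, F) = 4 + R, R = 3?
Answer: 256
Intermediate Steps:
G(u, F) = 7 (G(u, F) = 4 + 3 = 7)
(-23 + G(3, -6))² = (-23 + 7)² = (-16)² = 256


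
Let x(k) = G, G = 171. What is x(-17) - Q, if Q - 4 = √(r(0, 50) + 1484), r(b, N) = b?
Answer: 167 - 2*√371 ≈ 128.48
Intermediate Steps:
x(k) = 171
Q = 4 + 2*√371 (Q = 4 + √(0 + 1484) = 4 + √1484 = 4 + 2*√371 ≈ 42.523)
x(-17) - Q = 171 - (4 + 2*√371) = 171 + (-4 - 2*√371) = 167 - 2*√371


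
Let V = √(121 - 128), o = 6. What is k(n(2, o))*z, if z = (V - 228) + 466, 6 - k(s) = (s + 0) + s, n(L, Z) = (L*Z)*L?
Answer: -9996 - 42*I*√7 ≈ -9996.0 - 111.12*I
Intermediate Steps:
n(L, Z) = Z*L²
k(s) = 6 - 2*s (k(s) = 6 - ((s + 0) + s) = 6 - (s + s) = 6 - 2*s)
V = I*√7 (V = √(-7) = I*√7 ≈ 2.6458*I)
z = 238 + I*√7 (z = (I*√7 - 228) + 466 = (-228 + I*√7) + 466 = 238 + I*√7 ≈ 238.0 + 2.6458*I)
k(n(2, o))*z = (6 - 12*2²)*(238 + I*√7) = (6 - 12*4)*(238 + I*√7) = (6 - 2*24)*(238 + I*√7) = (6 - 48)*(238 + I*√7) = -42*(238 + I*√7) = -9996 - 42*I*√7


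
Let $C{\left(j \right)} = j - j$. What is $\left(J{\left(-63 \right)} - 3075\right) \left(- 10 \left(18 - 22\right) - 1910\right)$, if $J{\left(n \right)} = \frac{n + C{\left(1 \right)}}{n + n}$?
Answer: $5749315$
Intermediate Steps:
$C{\left(j \right)} = 0$
$J{\left(n \right)} = \frac{1}{2}$ ($J{\left(n \right)} = \frac{n + 0}{n + n} = \frac{n}{2 n} = n \frac{1}{2 n} = \frac{1}{2}$)
$\left(J{\left(-63 \right)} - 3075\right) \left(- 10 \left(18 - 22\right) - 1910\right) = \left(\frac{1}{2} - 3075\right) \left(- 10 \left(18 - 22\right) - 1910\right) = - \frac{6149 \left(\left(-10\right) \left(-4\right) - 1910\right)}{2} = - \frac{6149 \left(40 - 1910\right)}{2} = \left(- \frac{6149}{2}\right) \left(-1870\right) = 5749315$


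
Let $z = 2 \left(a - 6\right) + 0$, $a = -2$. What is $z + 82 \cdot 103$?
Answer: $8430$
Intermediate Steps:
$z = -16$ ($z = 2 \left(-2 - 6\right) + 0 = 2 \left(-8\right) + 0 = -16 + 0 = -16$)
$z + 82 \cdot 103 = -16 + 82 \cdot 103 = -16 + 8446 = 8430$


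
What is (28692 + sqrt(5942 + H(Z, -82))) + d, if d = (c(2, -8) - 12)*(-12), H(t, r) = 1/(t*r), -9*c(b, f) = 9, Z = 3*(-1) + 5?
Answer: 28848 + sqrt(39953967)/82 ≈ 28925.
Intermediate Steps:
Z = 2 (Z = -3 + 5 = 2)
c(b, f) = -1 (c(b, f) = -1/9*9 = -1)
H(t, r) = 1/(r*t)
d = 156 (d = (-1 - 12)*(-12) = -13*(-12) = 156)
(28692 + sqrt(5942 + H(Z, -82))) + d = (28692 + sqrt(5942 + 1/(-82*2))) + 156 = (28692 + sqrt(5942 - 1/82*1/2)) + 156 = (28692 + sqrt(5942 - 1/164)) + 156 = (28692 + sqrt(974487/164)) + 156 = (28692 + sqrt(39953967)/82) + 156 = 28848 + sqrt(39953967)/82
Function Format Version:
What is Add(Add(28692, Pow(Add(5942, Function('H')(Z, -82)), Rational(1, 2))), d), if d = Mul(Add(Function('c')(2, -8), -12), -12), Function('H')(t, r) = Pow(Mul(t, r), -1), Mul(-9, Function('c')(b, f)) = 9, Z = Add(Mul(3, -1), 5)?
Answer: Add(28848, Mul(Rational(1, 82), Pow(39953967, Rational(1, 2)))) ≈ 28925.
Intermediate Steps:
Z = 2 (Z = Add(-3, 5) = 2)
Function('c')(b, f) = -1 (Function('c')(b, f) = Mul(Rational(-1, 9), 9) = -1)
Function('H')(t, r) = Mul(Pow(r, -1), Pow(t, -1)) (Function('H')(t, r) = Pow(Mul(r, t), -1) = Mul(Pow(r, -1), Pow(t, -1)))
d = 156 (d = Mul(Add(-1, -12), -12) = Mul(-13, -12) = 156)
Add(Add(28692, Pow(Add(5942, Function('H')(Z, -82)), Rational(1, 2))), d) = Add(Add(28692, Pow(Add(5942, Mul(Pow(-82, -1), Pow(2, -1))), Rational(1, 2))), 156) = Add(Add(28692, Pow(Add(5942, Mul(Rational(-1, 82), Rational(1, 2))), Rational(1, 2))), 156) = Add(Add(28692, Pow(Add(5942, Rational(-1, 164)), Rational(1, 2))), 156) = Add(Add(28692, Pow(Rational(974487, 164), Rational(1, 2))), 156) = Add(Add(28692, Mul(Rational(1, 82), Pow(39953967, Rational(1, 2)))), 156) = Add(28848, Mul(Rational(1, 82), Pow(39953967, Rational(1, 2))))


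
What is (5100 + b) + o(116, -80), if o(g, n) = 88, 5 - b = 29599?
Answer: -24406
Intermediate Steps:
b = -29594 (b = 5 - 1*29599 = 5 - 29599 = -29594)
(5100 + b) + o(116, -80) = (5100 - 29594) + 88 = -24494 + 88 = -24406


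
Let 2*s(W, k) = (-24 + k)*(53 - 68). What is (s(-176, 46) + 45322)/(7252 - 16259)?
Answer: -45157/9007 ≈ -5.0135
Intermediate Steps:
s(W, k) = 180 - 15*k/2 (s(W, k) = ((-24 + k)*(53 - 68))/2 = ((-24 + k)*(-15))/2 = (360 - 15*k)/2 = 180 - 15*k/2)
(s(-176, 46) + 45322)/(7252 - 16259) = ((180 - 15/2*46) + 45322)/(7252 - 16259) = ((180 - 345) + 45322)/(-9007) = (-165 + 45322)*(-1/9007) = 45157*(-1/9007) = -45157/9007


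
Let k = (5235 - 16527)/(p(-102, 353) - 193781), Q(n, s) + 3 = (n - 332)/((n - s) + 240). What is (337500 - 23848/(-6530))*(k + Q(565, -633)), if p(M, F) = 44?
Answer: -142225453417656104/151601462765 ≈ -9.3815e+5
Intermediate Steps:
Q(n, s) = -3 + (-332 + n)/(240 + n - s) (Q(n, s) = -3 + (n - 332)/((n - s) + 240) = -3 + (-332 + n)/(240 + n - s))
k = 3764/64579 (k = (5235 - 16527)/(44 - 193781) = -11292/(-193737) = -11292*(-1/193737) = 3764/64579 ≈ 0.058285)
(337500 - 23848/(-6530))*(k + Q(565, -633)) = (337500 - 23848/(-6530))*(3764/64579 + (-1052 - 2*565 + 3*(-633))/(240 + 565 - 1*(-633))) = (337500 - 23848*(-1/6530))*(3764/64579 + (-1052 - 1130 - 1899)/(240 + 565 + 633)) = (337500 + 11924/3265)*(3764/64579 - 4081/1438) = 1101949424*(3764/64579 + (1/1438)*(-4081))/3265 = 1101949424*(3764/64579 - 4081/1438)/3265 = (1101949424/3265)*(-258134267/92864602) = -142225453417656104/151601462765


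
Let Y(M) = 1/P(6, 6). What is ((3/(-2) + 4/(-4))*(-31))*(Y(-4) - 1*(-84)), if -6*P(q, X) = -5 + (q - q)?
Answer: 6603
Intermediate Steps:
P(q, X) = ⅚ (P(q, X) = -(-5 + (q - q))/6 = -(-5 + 0)/6 = -⅙*(-5) = ⅚)
Y(M) = 6/5 (Y(M) = 1/(⅚) = 6/5)
((3/(-2) + 4/(-4))*(-31))*(Y(-4) - 1*(-84)) = ((3/(-2) + 4/(-4))*(-31))*(6/5 - 1*(-84)) = ((3*(-½) + 4*(-¼))*(-31))*(6/5 + 84) = ((-3/2 - 1)*(-31))*(426/5) = -5/2*(-31)*(426/5) = (155/2)*(426/5) = 6603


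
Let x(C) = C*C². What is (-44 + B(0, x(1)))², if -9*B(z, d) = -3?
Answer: 17161/9 ≈ 1906.8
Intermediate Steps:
x(C) = C³
B(z, d) = ⅓ (B(z, d) = -⅑*(-3) = ⅓)
(-44 + B(0, x(1)))² = (-44 + ⅓)² = (-131/3)² = 17161/9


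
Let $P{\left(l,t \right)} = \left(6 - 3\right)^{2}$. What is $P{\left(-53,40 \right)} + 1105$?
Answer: $1114$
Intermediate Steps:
$P{\left(l,t \right)} = 9$ ($P{\left(l,t \right)} = 3^{2} = 9$)
$P{\left(-53,40 \right)} + 1105 = 9 + 1105 = 1114$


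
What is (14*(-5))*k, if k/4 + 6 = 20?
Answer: -3920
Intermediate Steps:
k = 56 (k = -24 + 4*20 = -24 + 80 = 56)
(14*(-5))*k = (14*(-5))*56 = -70*56 = -3920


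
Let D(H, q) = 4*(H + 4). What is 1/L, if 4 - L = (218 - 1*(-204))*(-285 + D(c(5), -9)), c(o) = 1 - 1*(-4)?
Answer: 1/105082 ≈ 9.5164e-6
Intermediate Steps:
c(o) = 5 (c(o) = 1 + 4 = 5)
D(H, q) = 16 + 4*H (D(H, q) = 4*(4 + H) = 16 + 4*H)
L = 105082 (L = 4 - (218 - 1*(-204))*(-285 + (16 + 4*5)) = 4 - (218 + 204)*(-285 + (16 + 20)) = 4 - 422*(-285 + 36) = 4 - 422*(-249) = 4 - 1*(-105078) = 4 + 105078 = 105082)
1/L = 1/105082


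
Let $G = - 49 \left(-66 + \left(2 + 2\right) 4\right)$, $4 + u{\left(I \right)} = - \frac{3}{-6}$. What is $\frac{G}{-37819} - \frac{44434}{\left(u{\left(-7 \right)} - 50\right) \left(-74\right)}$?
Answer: $- \frac{1690148996}{149725421} \approx -11.288$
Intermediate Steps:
$u{\left(I \right)} = - \frac{7}{2}$ ($u{\left(I \right)} = -4 - \frac{3}{-6} = -4 - - \frac{1}{2} = -4 + \frac{1}{2} = - \frac{7}{2}$)
$G = 2450$ ($G = - 49 \left(-66 + 4 \cdot 4\right) = - 49 \left(-66 + 16\right) = \left(-49\right) \left(-50\right) = 2450$)
$\frac{G}{-37819} - \frac{44434}{\left(u{\left(-7 \right)} - 50\right) \left(-74\right)} = \frac{2450}{-37819} - \frac{44434}{\left(- \frac{7}{2} - 50\right) \left(-74\right)} = 2450 \left(- \frac{1}{37819}\right) - \frac{44434}{\left(- \frac{107}{2}\right) \left(-74\right)} = - \frac{2450}{37819} - \frac{44434}{3959} = - \frac{1690148996}{149725421}$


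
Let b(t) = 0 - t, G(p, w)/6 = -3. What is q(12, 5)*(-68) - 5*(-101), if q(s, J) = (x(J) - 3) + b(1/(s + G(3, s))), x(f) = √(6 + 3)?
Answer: 1481/3 ≈ 493.67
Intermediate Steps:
G(p, w) = -18 (G(p, w) = 6*(-3) = -18)
b(t) = -t
x(f) = 3 (x(f) = √9 = 3)
q(s, J) = -1/(-18 + s) (q(s, J) = (3 - 3) - 1/(s - 18) = 0 - 1/(-18 + s) = -1/(-18 + s))
q(12, 5)*(-68) - 5*(-101) = -1/(-18 + 12)*(-68) - 5*(-101) = -1/(-6)*(-68) + 505 = -1*(-⅙)*(-68) + 505 = (⅙)*(-68) + 505 = -34/3 + 505 = 1481/3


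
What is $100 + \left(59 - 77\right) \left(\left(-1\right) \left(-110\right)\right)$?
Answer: $-1880$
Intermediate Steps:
$100 + \left(59 - 77\right) \left(\left(-1\right) \left(-110\right)\right) = 100 - 1980 = -1880$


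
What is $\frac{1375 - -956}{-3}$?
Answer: $-777$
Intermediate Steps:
$\frac{1375 - -956}{-3} = - \frac{1375 + 956}{3} = \left(- \frac{1}{3}\right) 2331 = -777$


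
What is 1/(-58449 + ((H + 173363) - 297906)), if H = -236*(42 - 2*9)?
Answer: -1/188656 ≈ -5.3007e-6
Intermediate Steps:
H = -5664 (H = -236*(42 - 18) = -236*24 = -5664)
1/(-58449 + ((H + 173363) - 297906)) = 1/(-58449 + ((-5664 + 173363) - 297906)) = 1/(-58449 + (167699 - 297906)) = 1/(-58449 - 130207) = 1/(-188656) = -1/188656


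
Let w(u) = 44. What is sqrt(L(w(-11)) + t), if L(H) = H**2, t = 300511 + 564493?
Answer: 2*sqrt(216735) ≈ 931.10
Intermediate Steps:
t = 865004
sqrt(L(w(-11)) + t) = sqrt(44**2 + 865004) = sqrt(1936 + 865004) = sqrt(866940) = 2*sqrt(216735)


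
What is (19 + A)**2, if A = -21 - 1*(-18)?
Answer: 256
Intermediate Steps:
A = -3 (A = -21 + 18 = -3)
(19 + A)**2 = (19 - 3)**2 = 16**2 = 256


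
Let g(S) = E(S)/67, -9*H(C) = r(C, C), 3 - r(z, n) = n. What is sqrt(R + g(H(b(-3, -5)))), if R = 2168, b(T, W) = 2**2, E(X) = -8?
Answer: 4*sqrt(608226)/67 ≈ 46.560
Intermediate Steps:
b(T, W) = 4
r(z, n) = 3 - n
H(C) = -1/3 + C/9 (H(C) = -(3 - C)/9 = -1/3 + C/9)
g(S) = -8/67
sqrt(R + g(H(b(-3, -5)))) = sqrt(2168 - 8/67) = sqrt(145248/67) = 4*sqrt(608226)/67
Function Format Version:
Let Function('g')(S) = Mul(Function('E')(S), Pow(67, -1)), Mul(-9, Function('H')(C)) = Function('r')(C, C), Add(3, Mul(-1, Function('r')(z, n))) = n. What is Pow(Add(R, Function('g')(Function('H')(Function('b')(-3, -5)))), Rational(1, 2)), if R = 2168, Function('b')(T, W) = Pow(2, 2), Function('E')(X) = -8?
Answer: Mul(Rational(4, 67), Pow(608226, Rational(1, 2))) ≈ 46.560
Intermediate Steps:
Function('b')(T, W) = 4
Function('r')(z, n) = Add(3, Mul(-1, n))
Function('H')(C) = Add(Rational(-1, 3), Mul(Rational(1, 9), C)) (Function('H')(C) = Mul(Rational(-1, 9), Add(3, Mul(-1, C))) = Add(Rational(-1, 3), Mul(Rational(1, 9), C)))
Function('g')(S) = Rational(-8, 67) (Function('g')(S) = Mul(-8, Pow(67, -1)) = Mul(-8, Rational(1, 67)) = Rational(-8, 67))
Pow(Add(R, Function('g')(Function('H')(Function('b')(-3, -5)))), Rational(1, 2)) = Pow(Add(2168, Rational(-8, 67)), Rational(1, 2)) = Pow(Rational(145248, 67), Rational(1, 2)) = Mul(Rational(4, 67), Pow(608226, Rational(1, 2)))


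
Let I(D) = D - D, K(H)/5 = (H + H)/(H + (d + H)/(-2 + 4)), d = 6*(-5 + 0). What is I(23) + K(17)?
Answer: 340/21 ≈ 16.190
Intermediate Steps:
d = -30 (d = 6*(-5) = -30)
K(H) = 10*H/(-15 + 3*H/2) (K(H) = 5*((H + H)/(H + (-30 + H)/(-2 + 4))) = 5*((2*H)/(H + (-30 + H)/2)) = 5*((2*H)/(H + (-30 + H)*(½))) = 5*((2*H)/(H + (-15 + H/2))) = 5*((2*H)/(-15 + 3*H/2)) = 5*(2*H/(-15 + 3*H/2)) = 10*H/(-15 + 3*H/2))
I(D) = 0
I(23) + K(17) = 0 + (20/3)*17/(-10 + 17) = 0 + (20/3)*17/7 = 0 + (20/3)*17*(⅐) = 0 + 340/21 = 340/21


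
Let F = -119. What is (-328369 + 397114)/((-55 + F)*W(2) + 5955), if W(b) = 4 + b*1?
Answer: 22915/1637 ≈ 13.998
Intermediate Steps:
W(b) = 4 + b
(-328369 + 397114)/((-55 + F)*W(2) + 5955) = (-328369 + 397114)/((-55 - 119)*(4 + 2) + 5955) = 68745/(-174*6 + 5955) = 68745/(-1044 + 5955) = 68745/4911 = 68745*(1/4911) = 22915/1637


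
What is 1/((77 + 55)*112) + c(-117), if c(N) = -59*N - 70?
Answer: 101019073/14784 ≈ 6833.0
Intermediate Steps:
c(N) = -70 - 59*N
1/((77 + 55)*112) + c(-117) = 1/((77 + 55)*112) + (-70 - 59*(-117)) = 1/(132*112) + (-70 + 6903) = 1/14784 + 6833 = 101019073/14784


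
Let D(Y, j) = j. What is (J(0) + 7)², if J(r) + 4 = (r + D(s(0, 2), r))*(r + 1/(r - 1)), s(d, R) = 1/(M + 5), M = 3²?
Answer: 9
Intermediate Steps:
M = 9
s(d, R) = 1/14 (s(d, R) = 1/(9 + 5) = 1/14)
J(r) = -4 + 2*r*(r + 1/(-1 + r)) (J(r) = -4 + (r + r)*(r + 1/(r - 1)) = -4 + (2*r)*(r + 1/(-1 + r)) = -4 + 2*r*(r + 1/(-1 + r)))
(J(0) + 7)² = (2*(2 + 0³ - 1*0 - 1*0²)/(-1 + 0) + 7)² = (2*(2 + 0 + 0 - 1*0)/(-1) + 7)² = (2*(-1)*(2 + 0 + 0 + 0) + 7)² = (2*(-1)*2 + 7)² = (-4 + 7)² = 3² = 9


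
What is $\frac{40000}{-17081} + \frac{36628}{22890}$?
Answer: $- \frac{144978566}{195492045} \approx -0.74161$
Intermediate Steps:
$\frac{40000}{-17081} + \frac{36628}{22890} = 40000 \left(- \frac{1}{17081}\right) + 36628 \cdot \frac{1}{22890} = - \frac{40000}{17081} + \frac{18314}{11445} = - \frac{144978566}{195492045}$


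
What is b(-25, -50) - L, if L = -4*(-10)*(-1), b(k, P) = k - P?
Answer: 65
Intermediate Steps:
L = -40 (L = 40*(-1) = -40)
b(-25, -50) - L = (-25 - 1*(-50)) - 1*(-40) = (-25 + 50) + 40 = 25 + 40 = 65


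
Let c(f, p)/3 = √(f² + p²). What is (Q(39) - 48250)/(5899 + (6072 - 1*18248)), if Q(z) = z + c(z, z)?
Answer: 48211/6277 - 117*√2/6277 ≈ 7.6542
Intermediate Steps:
c(f, p) = 3*√(f² + p²)
Q(z) = z + 3*√2*√(z²) (Q(z) = z + 3*√(z² + z²) = z + 3*√(2*z²) = z + 3*(√2*√(z²)) = z + 3*√2*√(z²))
(Q(39) - 48250)/(5899 + (6072 - 1*18248)) = ((39 + 3*√2*√(39²)) - 48250)/(5899 + (6072 - 1*18248)) = ((39 + 3*√2*√1521) - 48250)/(5899 + (6072 - 18248)) = ((39 + 3*√2*39) - 48250)/(5899 - 12176) = ((39 + 117*√2) - 48250)/(-6277) = (-48211 + 117*√2)*(-1/6277) = 48211/6277 - 117*√2/6277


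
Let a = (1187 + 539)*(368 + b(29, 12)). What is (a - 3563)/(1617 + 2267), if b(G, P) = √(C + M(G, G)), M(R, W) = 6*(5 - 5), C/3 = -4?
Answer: 631605/3884 + 863*I*√3/971 ≈ 162.62 + 1.5394*I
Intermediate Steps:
C = -12 (C = 3*(-4) = -12)
M(R, W) = 0 (M(R, W) = 6*0 = 0)
b(G, P) = 2*I*√3 (b(G, P) = √(-12 + 0) = √(-12) = 2*I*√3)
a = 635168 + 3452*I*√3 (a = (1187 + 539)*(368 + 2*I*√3) = 1726*(368 + 2*I*√3) = 635168 + 3452*I*√3 ≈ 6.3517e+5 + 5979.0*I)
(a - 3563)/(1617 + 2267) = ((635168 + 3452*I*√3) - 3563)/(1617 + 2267) = (631605 + 3452*I*√3)/3884 = (631605 + 3452*I*√3)*(1/3884) = 631605/3884 + 863*I*√3/971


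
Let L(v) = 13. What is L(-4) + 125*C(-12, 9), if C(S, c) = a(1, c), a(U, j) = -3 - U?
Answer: -487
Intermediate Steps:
C(S, c) = -4 (C(S, c) = -3 - 1*1 = -3 - 1 = -4)
L(-4) + 125*C(-12, 9) = 13 + 125*(-4) = 13 - 500 = -487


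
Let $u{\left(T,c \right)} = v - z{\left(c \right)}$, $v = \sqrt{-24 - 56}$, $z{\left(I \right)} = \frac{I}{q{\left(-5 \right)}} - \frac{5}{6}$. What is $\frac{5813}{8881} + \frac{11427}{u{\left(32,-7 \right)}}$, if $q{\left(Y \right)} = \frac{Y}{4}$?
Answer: $\frac{- 3043664351 i + 697560 \sqrt{5}}{8881 \left(120 \sqrt{5} + 143 i\right)} \approx -529.6 - 994.99 i$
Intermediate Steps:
$q{\left(Y \right)} = \frac{Y}{4}$ ($q{\left(Y \right)} = Y \frac{1}{4} = \frac{Y}{4}$)
$z{\left(I \right)} = - \frac{5}{6} - \frac{4 I}{5}$ ($z{\left(I \right)} = \frac{I}{\frac{1}{4} \left(-5\right)} - \frac{5}{6} = \frac{I}{- \frac{5}{4}} - \frac{5}{6} = I \left(- \frac{4}{5}\right) - \frac{5}{6} = - \frac{4 I}{5} - \frac{5}{6} = - \frac{5}{6} - \frac{4 I}{5}$)
$v = 4 i \sqrt{5}$ ($v = \sqrt{-80} = 4 i \sqrt{5} \approx 8.9443 i$)
$u{\left(T,c \right)} = \frac{5}{6} + \frac{4 c}{5} + 4 i \sqrt{5}$ ($u{\left(T,c \right)} = 4 i \sqrt{5} - \left(- \frac{5}{6} - \frac{4 c}{5}\right) = 4 i \sqrt{5} + \left(\frac{5}{6} + \frac{4 c}{5}\right) = \frac{5}{6} + \frac{4 c}{5} + 4 i \sqrt{5}$)
$\frac{5813}{8881} + \frac{11427}{u{\left(32,-7 \right)}} = \frac{5813}{8881} + \frac{11427}{\frac{5}{6} + \frac{4}{5} \left(-7\right) + 4 i \sqrt{5}} = 5813 \cdot \frac{1}{8881} + \frac{11427}{\frac{5}{6} - \frac{28}{5} + 4 i \sqrt{5}} = \frac{5813}{8881} + \frac{11427}{- \frac{143}{30} + 4 i \sqrt{5}}$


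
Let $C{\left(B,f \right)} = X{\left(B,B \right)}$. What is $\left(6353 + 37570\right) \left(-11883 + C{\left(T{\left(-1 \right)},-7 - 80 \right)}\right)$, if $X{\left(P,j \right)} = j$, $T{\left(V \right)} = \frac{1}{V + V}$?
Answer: $- \frac{1043917941}{2} \approx -5.2196 \cdot 10^{8}$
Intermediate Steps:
$T{\left(V \right)} = \frac{1}{2 V}$
$C{\left(B,f \right)} = B$
$\left(6353 + 37570\right) \left(-11883 + C{\left(T{\left(-1 \right)},-7 - 80 \right)}\right) = \left(6353 + 37570\right) \left(-11883 + \frac{1}{2 \left(-1\right)}\right) = 43923 \left(-11883 + \frac{1}{2} \left(-1\right)\right) = 43923 \left(-11883 - \frac{1}{2}\right) = 43923 \left(- \frac{23767}{2}\right) = - \frac{1043917941}{2}$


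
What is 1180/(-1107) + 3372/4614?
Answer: -285286/851283 ≈ -0.33512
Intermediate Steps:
1180/(-1107) + 3372/4614 = 1180*(-1/1107) + 3372*(1/4614) = -1180/1107 + 562/769 = -285286/851283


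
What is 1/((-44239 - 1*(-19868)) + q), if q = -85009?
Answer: -1/109380 ≈ -9.1424e-6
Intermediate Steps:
1/((-44239 - 1*(-19868)) + q) = 1/((-44239 - 1*(-19868)) - 85009) = 1/((-44239 + 19868) - 85009) = 1/(-24371 - 85009) = 1/(-109380) = -1/109380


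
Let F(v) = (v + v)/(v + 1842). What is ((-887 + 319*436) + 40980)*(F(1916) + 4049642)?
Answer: 1363407825310418/1879 ≈ 7.2560e+11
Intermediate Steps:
F(v) = 2*v/(1842 + v) (F(v) = (2*v)/(1842 + v) = 2*v/(1842 + v))
((-887 + 319*436) + 40980)*(F(1916) + 4049642) = ((-887 + 319*436) + 40980)*(2*1916/(1842 + 1916) + 4049642) = ((-887 + 139084) + 40980)*(2*1916/3758 + 4049642) = (138197 + 40980)*(2*1916*(1/3758) + 4049642) = 179177*(1916/1879 + 4049642) = 179177*(7609279234/1879) = 1363407825310418/1879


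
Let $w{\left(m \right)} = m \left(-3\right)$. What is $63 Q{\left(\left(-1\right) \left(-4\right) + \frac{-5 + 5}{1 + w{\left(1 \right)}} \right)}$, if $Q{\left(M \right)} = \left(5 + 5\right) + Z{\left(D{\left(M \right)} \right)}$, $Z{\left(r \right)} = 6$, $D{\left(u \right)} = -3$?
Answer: $1008$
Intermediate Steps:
$w{\left(m \right)} = - 3 m$
$Q{\left(M \right)} = 16$ ($Q{\left(M \right)} = \left(5 + 5\right) + 6 = 10 + 6 = 16$)
$63 Q{\left(\left(-1\right) \left(-4\right) + \frac{-5 + 5}{1 + w{\left(1 \right)}} \right)} = 63 \cdot 16 = 1008$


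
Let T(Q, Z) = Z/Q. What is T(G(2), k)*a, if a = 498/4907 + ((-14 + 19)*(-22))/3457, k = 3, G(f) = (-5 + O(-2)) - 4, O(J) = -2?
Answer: -3545448/186598489 ≈ -0.019000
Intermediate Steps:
G(f) = -11 (G(f) = (-5 - 2) - 4 = -7 - 4 = -11)
a = 1181816/16963499 (a = 498*(1/4907) + (5*(-22))*(1/3457) = 498/4907 - 110*1/3457 = 498/4907 - 110/3457 = 1181816/16963499 ≈ 0.069668)
T(G(2), k)*a = (3/(-11))*(1181816/16963499) = (3*(-1/11))*(1181816/16963499) = -3/11*1181816/16963499 = -3545448/186598489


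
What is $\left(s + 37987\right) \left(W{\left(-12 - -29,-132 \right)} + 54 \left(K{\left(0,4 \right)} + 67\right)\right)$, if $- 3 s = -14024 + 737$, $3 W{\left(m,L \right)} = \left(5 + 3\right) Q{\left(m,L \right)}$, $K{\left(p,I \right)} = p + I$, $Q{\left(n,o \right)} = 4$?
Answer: $\frac{489226144}{3} \approx 1.6308 \cdot 10^{8}$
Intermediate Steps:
$K{\left(p,I \right)} = I + p$
$W{\left(m,L \right)} = \frac{32}{3}$ ($W{\left(m,L \right)} = \frac{\left(5 + 3\right) 4}{3} = \frac{8 \cdot 4}{3} = \frac{1}{3} \cdot 32 = \frac{32}{3}$)
$s = 4429$ ($s = - \frac{-14024 + 737}{3} = \left(- \frac{1}{3}\right) \left(-13287\right) = 4429$)
$\left(s + 37987\right) \left(W{\left(-12 - -29,-132 \right)} + 54 \left(K{\left(0,4 \right)} + 67\right)\right) = \left(4429 + 37987\right) \left(\frac{32}{3} + 54 \left(\left(4 + 0\right) + 67\right)\right) = 42416 \left(\frac{32}{3} + 54 \left(4 + 67\right)\right) = 42416 \left(\frac{32}{3} + 54 \cdot 71\right) = 42416 \left(\frac{32}{3} + 3834\right) = 42416 \cdot \frac{11534}{3} = \frac{489226144}{3}$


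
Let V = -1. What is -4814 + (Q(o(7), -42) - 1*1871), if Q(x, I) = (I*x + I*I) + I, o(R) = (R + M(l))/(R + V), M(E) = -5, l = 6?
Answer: -4977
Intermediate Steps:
o(R) = (-5 + R)/(-1 + R) (o(R) = (R - 5)/(R - 1) = (-5 + R)/(-1 + R))
Q(x, I) = I + I² + I*x (Q(x, I) = (I*x + I²) + I = (I² + I*x) + I = I + I² + I*x)
-4814 + (Q(o(7), -42) - 1*1871) = -4814 + (-42*(1 - 42 + (-5 + 7)/(-1 + 7)) - 1*1871) = -4814 + (-42*(1 - 42 + 2/6) - 1871) = -4814 + (-42*(1 - 42 + (⅙)*2) - 1871) = -4814 + (-42*(1 - 42 + ⅓) - 1871) = -4814 + (-42*(-122/3) - 1871) = -4814 + (1708 - 1871) = -4814 - 163 = -4977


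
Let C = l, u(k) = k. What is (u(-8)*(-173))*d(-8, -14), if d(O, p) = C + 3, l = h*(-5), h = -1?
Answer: 11072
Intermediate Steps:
l = 5 (l = -1*(-5) = 5)
C = 5
d(O, p) = 8 (d(O, p) = 5 + 3 = 8)
(u(-8)*(-173))*d(-8, -14) = -8*(-173)*8 = 1384*8 = 11072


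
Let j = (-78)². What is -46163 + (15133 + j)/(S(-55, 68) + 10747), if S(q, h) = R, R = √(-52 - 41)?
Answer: (-46163*√93 + 496092544*I)/(√93 - 10747*I) ≈ -46161.0 - 0.0017715*I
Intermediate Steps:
R = I*√93 (R = √(-93) = I*√93 ≈ 9.6436*I)
S(q, h) = I*√93
j = 6084
-46163 + (15133 + j)/(S(-55, 68) + 10747) = -46163 + (15133 + 6084)/(I*√93 + 10747) = -46163 + 21217/(10747 + I*√93)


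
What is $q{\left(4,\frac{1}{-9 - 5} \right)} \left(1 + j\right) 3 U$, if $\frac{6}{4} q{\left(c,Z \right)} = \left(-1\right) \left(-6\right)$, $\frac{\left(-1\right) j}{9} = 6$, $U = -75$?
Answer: $47700$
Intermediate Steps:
$j = -54$ ($j = \left(-9\right) 6 = -54$)
$q{\left(c,Z \right)} = 4$ ($q{\left(c,Z \right)} = \frac{2 \left(\left(-1\right) \left(-6\right)\right)}{3} = \frac{2}{3} \cdot 6 = 4$)
$q{\left(4,\frac{1}{-9 - 5} \right)} \left(1 + j\right) 3 U = 4 \left(1 - 54\right) 3 \left(-75\right) = 4 \left(\left(-53\right) 3\right) \left(-75\right) = 4 \left(-159\right) \left(-75\right) = \left(-636\right) \left(-75\right) = 47700$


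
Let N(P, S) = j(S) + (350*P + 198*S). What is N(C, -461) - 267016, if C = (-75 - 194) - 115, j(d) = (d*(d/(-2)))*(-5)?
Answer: 77217/2 ≈ 38609.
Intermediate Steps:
j(d) = 5*d²/2 (j(d) = (d*(d*(-½)))*(-5) = (d*(-d/2))*(-5) = -d²/2*(-5) = 5*d²/2)
C = -384 (C = -269 - 115 = -384)
N(P, S) = 198*S + 350*P + 5*S²/2 (N(P, S) = 5*S²/2 + (350*P + 198*S) = 5*S²/2 + (198*S + 350*P) = 198*S + 350*P + 5*S²/2)
N(C, -461) - 267016 = (198*(-461) + 350*(-384) + (5/2)*(-461)²) - 267016 = (-91278 - 134400 + (5/2)*212521) - 267016 = (-91278 - 134400 + 1062605/2) - 267016 = 611249/2 - 267016 = 77217/2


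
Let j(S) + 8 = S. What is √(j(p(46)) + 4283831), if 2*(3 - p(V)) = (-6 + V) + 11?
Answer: 7*√349698/2 ≈ 2069.7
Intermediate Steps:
p(V) = ½ - V/2 (p(V) = 3 - ((-6 + V) + 11)/2 = 3 - (5 + V)/2 = 3 + (-5/2 - V/2) = ½ - V/2)
j(S) = -8 + S
√(j(p(46)) + 4283831) = √((-8 + (½ - ½*46)) + 4283831) = √((-8 + (½ - 23)) + 4283831) = √((-8 - 45/2) + 4283831) = √(-61/2 + 4283831) = √(8567601/2) = 7*√349698/2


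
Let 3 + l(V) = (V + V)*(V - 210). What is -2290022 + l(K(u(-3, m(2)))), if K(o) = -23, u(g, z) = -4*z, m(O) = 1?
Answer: -2279307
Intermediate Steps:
l(V) = -3 + 2*V*(-210 + V) (l(V) = -3 + (V + V)*(V - 210) = -3 + (2*V)*(-210 + V) = -3 + 2*V*(-210 + V))
-2290022 + l(K(u(-3, m(2)))) = -2290022 + (-3 - 420*(-23) + 2*(-23)²) = -2290022 + (-3 + 9660 + 2*529) = -2290022 + (-3 + 9660 + 1058) = -2290022 + 10715 = -2279307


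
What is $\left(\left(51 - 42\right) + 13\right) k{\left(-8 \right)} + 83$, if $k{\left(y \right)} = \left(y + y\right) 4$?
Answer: $-1325$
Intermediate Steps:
$k{\left(y \right)} = 8 y$ ($k{\left(y \right)} = 2 y 4 = 8 y$)
$\left(\left(51 - 42\right) + 13\right) k{\left(-8 \right)} + 83 = \left(\left(51 - 42\right) + 13\right) 8 \left(-8\right) + 83 = \left(9 + 13\right) \left(-64\right) + 83 = 22 \left(-64\right) + 83 = -1408 + 83 = -1325$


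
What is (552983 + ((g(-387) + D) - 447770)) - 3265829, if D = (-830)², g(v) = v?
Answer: -2472103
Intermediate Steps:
D = 688900
(552983 + ((g(-387) + D) - 447770)) - 3265829 = (552983 + ((-387 + 688900) - 447770)) - 3265829 = (552983 + (688513 - 447770)) - 3265829 = (552983 + 240743) - 3265829 = 793726 - 3265829 = -2472103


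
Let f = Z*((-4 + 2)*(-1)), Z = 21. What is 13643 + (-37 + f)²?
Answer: 13668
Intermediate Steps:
f = 42 (f = 21*((-4 + 2)*(-1)) = 21*(-2*(-1)) = 21*2 = 42)
13643 + (-37 + f)² = 13643 + (-37 + 42)² = 13643 + 5² = 13643 + 25 = 13668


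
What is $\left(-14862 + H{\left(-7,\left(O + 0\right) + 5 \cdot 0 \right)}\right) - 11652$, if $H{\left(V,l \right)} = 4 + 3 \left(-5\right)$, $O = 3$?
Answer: $-26525$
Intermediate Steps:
$H{\left(V,l \right)} = -11$ ($H{\left(V,l \right)} = 4 - 15 = -11$)
$\left(-14862 + H{\left(-7,\left(O + 0\right) + 5 \cdot 0 \right)}\right) - 11652 = \left(-14862 - 11\right) - 11652 = -14873 - 11652 = -26525$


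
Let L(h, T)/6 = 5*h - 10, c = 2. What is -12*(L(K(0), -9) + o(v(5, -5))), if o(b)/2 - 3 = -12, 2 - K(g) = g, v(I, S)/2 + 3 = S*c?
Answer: 216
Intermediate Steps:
v(I, S) = -6 + 4*S (v(I, S) = -6 + 2*(S*2) = -6 + 2*(2*S) = -6 + 4*S)
K(g) = 2 - g
o(b) = -18 (o(b) = 6 + 2*(-12) = 6 - 24 = -18)
L(h, T) = -60 + 30*h (L(h, T) = 6*(5*h - 10) = 6*(-10 + 5*h) = -60 + 30*h)
-12*(L(K(0), -9) + o(v(5, -5))) = -12*((-60 + 30*(2 - 1*0)) - 18) = -12*((-60 + 30*(2 + 0)) - 18) = -12*((-60 + 30*2) - 18) = -12*((-60 + 60) - 18) = -12*(0 - 18) = -12*(-18) = 216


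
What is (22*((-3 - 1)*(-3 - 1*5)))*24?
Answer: 16896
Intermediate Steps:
(22*((-3 - 1)*(-3 - 1*5)))*24 = (22*(-4*(-3 - 5)))*24 = (22*(-4*(-8)))*24 = (22*32)*24 = 704*24 = 16896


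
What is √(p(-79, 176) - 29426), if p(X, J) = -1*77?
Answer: I*√29503 ≈ 171.76*I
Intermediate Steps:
p(X, J) = -77
√(p(-79, 176) - 29426) = √(-77 - 29426) = √(-29503) = I*√29503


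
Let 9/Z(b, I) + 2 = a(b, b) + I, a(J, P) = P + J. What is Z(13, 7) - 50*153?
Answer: -237141/31 ≈ -7649.7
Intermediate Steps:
a(J, P) = J + P
Z(b, I) = 9/(-2 + I + 2*b) (Z(b, I) = 9/(-2 + ((b + b) + I)) = 9/(-2 + (2*b + I)) = 9/(-2 + (I + 2*b)) = 9/(-2 + I + 2*b))
Z(13, 7) - 50*153 = 9/(-2 + 7 + 2*13) - 50*153 = 9/(-2 + 7 + 26) - 7650 = 9/31 - 7650 = -237141/31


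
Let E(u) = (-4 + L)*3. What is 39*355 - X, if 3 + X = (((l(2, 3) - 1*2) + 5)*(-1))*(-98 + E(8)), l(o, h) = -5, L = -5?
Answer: 14098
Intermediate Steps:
E(u) = -27 (E(u) = (-4 - 5)*3 = -9*3 = -27)
X = -253 (X = -3 + (((-5 - 1*2) + 5)*(-1))*(-98 - 27) = -3 + (((-5 - 2) + 5)*(-1))*(-125) = -3 + ((-7 + 5)*(-1))*(-125) = -3 - 2*(-1)*(-125) = -3 + 2*(-125) = -3 - 250 = -253)
39*355 - X = 39*355 - 1*(-253) = 13845 + 253 = 14098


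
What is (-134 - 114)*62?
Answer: -15376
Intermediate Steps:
(-134 - 114)*62 = -248*62 = -15376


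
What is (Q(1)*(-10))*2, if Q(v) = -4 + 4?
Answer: 0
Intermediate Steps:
Q(v) = 0
(Q(1)*(-10))*2 = (0*(-10))*2 = 0*2 = 0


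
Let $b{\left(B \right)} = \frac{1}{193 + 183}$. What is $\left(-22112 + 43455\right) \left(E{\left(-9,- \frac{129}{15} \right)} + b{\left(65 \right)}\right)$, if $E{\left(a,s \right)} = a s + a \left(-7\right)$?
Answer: $\frac{5633634251}{1880} \approx 2.9966 \cdot 10^{6}$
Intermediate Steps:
$E{\left(a,s \right)} = - 7 a + a s$ ($E{\left(a,s \right)} = a s - 7 a = - 7 a + a s$)
$b{\left(B \right)} = \frac{1}{376}$
$\left(-22112 + 43455\right) \left(E{\left(-9,- \frac{129}{15} \right)} + b{\left(65 \right)}\right) = \left(-22112 + 43455\right) \left(- 9 \left(-7 - \frac{129}{15}\right) + \frac{1}{376}\right) = 21343 \left(- 9 \left(-7 - \frac{43}{5}\right) + \frac{1}{376}\right) = 21343 \left(\left(-9\right) \left(- \frac{78}{5}\right) + \frac{1}{376}\right) = 21343 \left(\frac{702}{5} + \frac{1}{376}\right) = 21343 \cdot \frac{263957}{1880} = \frac{5633634251}{1880}$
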